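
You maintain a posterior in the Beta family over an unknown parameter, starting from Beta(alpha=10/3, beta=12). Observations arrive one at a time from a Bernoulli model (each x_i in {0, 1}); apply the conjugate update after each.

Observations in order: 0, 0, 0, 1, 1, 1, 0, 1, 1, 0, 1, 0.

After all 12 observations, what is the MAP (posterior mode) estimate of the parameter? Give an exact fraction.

obs 1: x=0 → posterior Beta(10/3, 13)
obs 2: x=0 → posterior Beta(10/3, 14)
obs 3: x=0 → posterior Beta(10/3, 15)
obs 4: x=1 → posterior Beta(13/3, 15)
obs 5: x=1 → posterior Beta(16/3, 15)
obs 6: x=1 → posterior Beta(19/3, 15)
obs 7: x=0 → posterior Beta(19/3, 16)
obs 8: x=1 → posterior Beta(22/3, 16)
obs 9: x=1 → posterior Beta(25/3, 16)
obs 10: x=0 → posterior Beta(25/3, 17)
obs 11: x=1 → posterior Beta(28/3, 17)
obs 12: x=0 → posterior Beta(28/3, 18)

25/76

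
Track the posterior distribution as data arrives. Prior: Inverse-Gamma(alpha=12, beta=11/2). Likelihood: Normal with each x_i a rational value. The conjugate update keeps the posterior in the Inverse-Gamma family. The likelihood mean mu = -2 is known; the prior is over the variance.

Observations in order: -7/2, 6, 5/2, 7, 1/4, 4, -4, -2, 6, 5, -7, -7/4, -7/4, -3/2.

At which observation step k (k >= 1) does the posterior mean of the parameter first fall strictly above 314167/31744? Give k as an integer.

obs 1: x=-7/2 → posterior Inverse-Gamma(25/2, 53/8)
obs 2: x=6 → posterior Inverse-Gamma(13, 309/8)
obs 3: x=5/2 → posterior Inverse-Gamma(27/2, 195/4)
obs 4: x=7 → posterior Inverse-Gamma(14, 357/4)
obs 5: x=1/4 → posterior Inverse-Gamma(29/2, 2937/32)
obs 6: x=4 → posterior Inverse-Gamma(15, 3513/32)
obs 7: x=-4 → posterior Inverse-Gamma(31/2, 3577/32)
obs 8: x=-2 → posterior Inverse-Gamma(16, 3577/32)
obs 9: x=6 → posterior Inverse-Gamma(33/2, 4601/32)
obs 10: x=5 → posterior Inverse-Gamma(17, 5385/32)
obs 11: x=-7 → posterior Inverse-Gamma(35/2, 5785/32)
obs 12: x=-7/4 → posterior Inverse-Gamma(18, 2893/16)
obs 13: x=-7/4 → posterior Inverse-Gamma(37/2, 5787/32)
obs 14: x=-3/2 → posterior Inverse-Gamma(19, 5791/32)

k = 10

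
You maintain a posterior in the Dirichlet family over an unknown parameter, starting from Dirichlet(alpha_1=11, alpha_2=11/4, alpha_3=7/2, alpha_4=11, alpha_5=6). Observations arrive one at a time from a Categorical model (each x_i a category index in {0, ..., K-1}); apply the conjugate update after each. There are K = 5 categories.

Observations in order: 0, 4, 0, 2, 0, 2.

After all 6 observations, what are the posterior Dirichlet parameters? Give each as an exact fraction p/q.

alpha_1=14, alpha_2=11/4, alpha_3=11/2, alpha_4=11, alpha_5=7

obs 1: x=0 → posterior Dirichlet(12, 11/4, 7/2, 11, 6)
obs 2: x=4 → posterior Dirichlet(12, 11/4, 7/2, 11, 7)
obs 3: x=0 → posterior Dirichlet(13, 11/4, 7/2, 11, 7)
obs 4: x=2 → posterior Dirichlet(13, 11/4, 9/2, 11, 7)
obs 5: x=0 → posterior Dirichlet(14, 11/4, 9/2, 11, 7)
obs 6: x=2 → posterior Dirichlet(14, 11/4, 11/2, 11, 7)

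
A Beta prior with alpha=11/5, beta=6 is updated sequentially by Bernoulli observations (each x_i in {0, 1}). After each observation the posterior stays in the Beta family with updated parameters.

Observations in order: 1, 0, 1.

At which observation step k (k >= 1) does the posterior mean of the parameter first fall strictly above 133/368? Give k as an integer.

k = 3

obs 1: x=1 → posterior Beta(16/5, 6)
obs 2: x=0 → posterior Beta(16/5, 7)
obs 3: x=1 → posterior Beta(21/5, 7)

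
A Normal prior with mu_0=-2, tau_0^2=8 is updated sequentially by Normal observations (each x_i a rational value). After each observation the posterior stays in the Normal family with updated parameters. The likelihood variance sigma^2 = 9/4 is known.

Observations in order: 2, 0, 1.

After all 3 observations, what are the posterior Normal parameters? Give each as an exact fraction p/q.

obs 1: x=2 → posterior Normal(46/41, 72/41)
obs 2: x=0 → posterior Normal(46/73, 72/73)
obs 3: x=1 → posterior Normal(26/35, 24/35)

mu_0=26/35, tau_0^2=24/35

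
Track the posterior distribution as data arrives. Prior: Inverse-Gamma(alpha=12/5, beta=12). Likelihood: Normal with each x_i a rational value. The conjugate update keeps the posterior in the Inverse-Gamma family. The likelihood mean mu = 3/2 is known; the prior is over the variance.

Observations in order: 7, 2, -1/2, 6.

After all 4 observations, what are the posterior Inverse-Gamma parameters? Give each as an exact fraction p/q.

alpha=22/5, beta=315/8

obs 1: x=7 → posterior Inverse-Gamma(29/10, 217/8)
obs 2: x=2 → posterior Inverse-Gamma(17/5, 109/4)
obs 3: x=-1/2 → posterior Inverse-Gamma(39/10, 117/4)
obs 4: x=6 → posterior Inverse-Gamma(22/5, 315/8)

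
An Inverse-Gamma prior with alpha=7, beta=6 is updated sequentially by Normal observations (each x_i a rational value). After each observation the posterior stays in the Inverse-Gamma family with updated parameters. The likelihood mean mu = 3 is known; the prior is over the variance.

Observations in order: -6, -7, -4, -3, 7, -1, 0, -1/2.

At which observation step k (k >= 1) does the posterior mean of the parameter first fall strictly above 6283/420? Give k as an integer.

obs 1: x=-6 → posterior Inverse-Gamma(15/2, 93/2)
obs 2: x=-7 → posterior Inverse-Gamma(8, 193/2)
obs 3: x=-4 → posterior Inverse-Gamma(17/2, 121)
obs 4: x=-3 → posterior Inverse-Gamma(9, 139)
obs 5: x=7 → posterior Inverse-Gamma(19/2, 147)
obs 6: x=-1 → posterior Inverse-Gamma(10, 155)
obs 7: x=0 → posterior Inverse-Gamma(21/2, 319/2)
obs 8: x=-1/2 → posterior Inverse-Gamma(11, 1325/8)

k = 3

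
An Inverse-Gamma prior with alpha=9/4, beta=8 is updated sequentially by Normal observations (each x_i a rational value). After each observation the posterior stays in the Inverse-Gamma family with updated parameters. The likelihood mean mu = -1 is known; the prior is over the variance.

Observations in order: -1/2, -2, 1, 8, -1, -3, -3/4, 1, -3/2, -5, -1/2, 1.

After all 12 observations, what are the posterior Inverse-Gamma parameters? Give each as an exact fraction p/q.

alpha=33/4, beta=2093/32

obs 1: x=-1/2 → posterior Inverse-Gamma(11/4, 65/8)
obs 2: x=-2 → posterior Inverse-Gamma(13/4, 69/8)
obs 3: x=1 → posterior Inverse-Gamma(15/4, 85/8)
obs 4: x=8 → posterior Inverse-Gamma(17/4, 409/8)
obs 5: x=-1 → posterior Inverse-Gamma(19/4, 409/8)
obs 6: x=-3 → posterior Inverse-Gamma(21/4, 425/8)
obs 7: x=-3/4 → posterior Inverse-Gamma(23/4, 1701/32)
obs 8: x=1 → posterior Inverse-Gamma(25/4, 1765/32)
obs 9: x=-3/2 → posterior Inverse-Gamma(27/4, 1769/32)
obs 10: x=-5 → posterior Inverse-Gamma(29/4, 2025/32)
obs 11: x=-1/2 → posterior Inverse-Gamma(31/4, 2029/32)
obs 12: x=1 → posterior Inverse-Gamma(33/4, 2093/32)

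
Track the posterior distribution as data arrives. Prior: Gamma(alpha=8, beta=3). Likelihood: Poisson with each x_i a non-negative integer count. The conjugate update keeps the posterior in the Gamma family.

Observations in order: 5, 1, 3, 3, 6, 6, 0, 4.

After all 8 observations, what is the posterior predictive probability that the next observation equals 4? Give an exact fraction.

obs 1: x=5 → posterior Gamma(13, 4)
obs 2: x=1 → posterior Gamma(14, 5)
obs 3: x=3 → posterior Gamma(17, 6)
obs 4: x=3 → posterior Gamma(20, 7)
obs 5: x=6 → posterior Gamma(26, 8)
obs 6: x=6 → posterior Gamma(32, 9)
obs 7: x=0 → posterior Gamma(32, 10)
obs 8: x=4 → posterior Gamma(36, 11)

282510987389905077217418772490214436266179/1633079519965651611758617283350047347441664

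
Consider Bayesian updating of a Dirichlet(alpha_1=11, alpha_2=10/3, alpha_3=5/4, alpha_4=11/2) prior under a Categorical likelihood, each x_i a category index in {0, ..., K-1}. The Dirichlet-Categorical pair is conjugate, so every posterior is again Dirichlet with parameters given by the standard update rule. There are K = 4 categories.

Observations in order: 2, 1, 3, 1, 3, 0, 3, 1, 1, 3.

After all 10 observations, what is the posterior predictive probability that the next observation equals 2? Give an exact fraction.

obs 1: x=2 → posterior Dirichlet(11, 10/3, 9/4, 11/2)
obs 2: x=1 → posterior Dirichlet(11, 13/3, 9/4, 11/2)
obs 3: x=3 → posterior Dirichlet(11, 13/3, 9/4, 13/2)
obs 4: x=1 → posterior Dirichlet(11, 16/3, 9/4, 13/2)
obs 5: x=3 → posterior Dirichlet(11, 16/3, 9/4, 15/2)
obs 6: x=0 → posterior Dirichlet(12, 16/3, 9/4, 15/2)
obs 7: x=3 → posterior Dirichlet(12, 16/3, 9/4, 17/2)
obs 8: x=1 → posterior Dirichlet(12, 19/3, 9/4, 17/2)
obs 9: x=1 → posterior Dirichlet(12, 22/3, 9/4, 17/2)
obs 10: x=3 → posterior Dirichlet(12, 22/3, 9/4, 19/2)

27/373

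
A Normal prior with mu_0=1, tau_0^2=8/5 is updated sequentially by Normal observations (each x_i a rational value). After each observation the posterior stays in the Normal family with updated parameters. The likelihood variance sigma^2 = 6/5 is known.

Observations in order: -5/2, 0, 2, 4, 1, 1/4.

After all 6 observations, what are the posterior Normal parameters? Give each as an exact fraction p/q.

obs 1: x=-5/2 → posterior Normal(-1, 24/35)
obs 2: x=0 → posterior Normal(-7/11, 24/55)
obs 3: x=2 → posterior Normal(1/15, 8/25)
obs 4: x=4 → posterior Normal(17/19, 24/95)
obs 5: x=1 → posterior Normal(21/23, 24/115)
obs 6: x=1/4 → posterior Normal(22/27, 8/45)

mu_0=22/27, tau_0^2=8/45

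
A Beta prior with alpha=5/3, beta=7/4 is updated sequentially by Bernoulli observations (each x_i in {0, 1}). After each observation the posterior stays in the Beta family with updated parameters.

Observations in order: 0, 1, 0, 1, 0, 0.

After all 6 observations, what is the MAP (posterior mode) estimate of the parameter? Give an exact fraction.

obs 1: x=0 → posterior Beta(5/3, 11/4)
obs 2: x=1 → posterior Beta(8/3, 11/4)
obs 3: x=0 → posterior Beta(8/3, 15/4)
obs 4: x=1 → posterior Beta(11/3, 15/4)
obs 5: x=0 → posterior Beta(11/3, 19/4)
obs 6: x=0 → posterior Beta(11/3, 23/4)

32/89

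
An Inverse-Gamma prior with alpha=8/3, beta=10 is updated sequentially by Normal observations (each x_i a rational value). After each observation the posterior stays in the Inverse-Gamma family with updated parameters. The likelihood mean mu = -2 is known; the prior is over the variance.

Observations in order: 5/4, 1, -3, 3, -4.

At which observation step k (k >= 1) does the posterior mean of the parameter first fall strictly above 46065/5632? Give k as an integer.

k = 4

obs 1: x=5/4 → posterior Inverse-Gamma(19/6, 489/32)
obs 2: x=1 → posterior Inverse-Gamma(11/3, 633/32)
obs 3: x=-3 → posterior Inverse-Gamma(25/6, 649/32)
obs 4: x=3 → posterior Inverse-Gamma(14/3, 1049/32)
obs 5: x=-4 → posterior Inverse-Gamma(31/6, 1113/32)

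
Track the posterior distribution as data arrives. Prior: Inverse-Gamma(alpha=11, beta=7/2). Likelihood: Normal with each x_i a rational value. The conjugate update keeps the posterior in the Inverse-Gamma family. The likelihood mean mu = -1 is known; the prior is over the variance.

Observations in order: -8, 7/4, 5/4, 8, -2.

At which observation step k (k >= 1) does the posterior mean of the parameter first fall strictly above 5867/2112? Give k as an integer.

k = 2

obs 1: x=-8 → posterior Inverse-Gamma(23/2, 28)
obs 2: x=7/4 → posterior Inverse-Gamma(12, 1017/32)
obs 3: x=5/4 → posterior Inverse-Gamma(25/2, 549/16)
obs 4: x=8 → posterior Inverse-Gamma(13, 1197/16)
obs 5: x=-2 → posterior Inverse-Gamma(27/2, 1205/16)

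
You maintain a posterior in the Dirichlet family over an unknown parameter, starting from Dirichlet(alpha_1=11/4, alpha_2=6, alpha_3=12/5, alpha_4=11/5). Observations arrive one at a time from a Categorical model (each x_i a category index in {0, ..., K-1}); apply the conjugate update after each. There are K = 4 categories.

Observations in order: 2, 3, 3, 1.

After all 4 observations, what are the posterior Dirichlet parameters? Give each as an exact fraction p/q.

obs 1: x=2 → posterior Dirichlet(11/4, 6, 17/5, 11/5)
obs 2: x=3 → posterior Dirichlet(11/4, 6, 17/5, 16/5)
obs 3: x=3 → posterior Dirichlet(11/4, 6, 17/5, 21/5)
obs 4: x=1 → posterior Dirichlet(11/4, 7, 17/5, 21/5)

alpha_1=11/4, alpha_2=7, alpha_3=17/5, alpha_4=21/5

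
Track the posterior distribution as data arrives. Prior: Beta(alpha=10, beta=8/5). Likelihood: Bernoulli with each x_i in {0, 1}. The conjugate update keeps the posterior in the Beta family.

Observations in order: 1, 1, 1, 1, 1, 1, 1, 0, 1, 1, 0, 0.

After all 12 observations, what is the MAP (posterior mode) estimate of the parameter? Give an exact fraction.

5/6

obs 1: x=1 → posterior Beta(11, 8/5)
obs 2: x=1 → posterior Beta(12, 8/5)
obs 3: x=1 → posterior Beta(13, 8/5)
obs 4: x=1 → posterior Beta(14, 8/5)
obs 5: x=1 → posterior Beta(15, 8/5)
obs 6: x=1 → posterior Beta(16, 8/5)
obs 7: x=1 → posterior Beta(17, 8/5)
obs 8: x=0 → posterior Beta(17, 13/5)
obs 9: x=1 → posterior Beta(18, 13/5)
obs 10: x=1 → posterior Beta(19, 13/5)
obs 11: x=0 → posterior Beta(19, 18/5)
obs 12: x=0 → posterior Beta(19, 23/5)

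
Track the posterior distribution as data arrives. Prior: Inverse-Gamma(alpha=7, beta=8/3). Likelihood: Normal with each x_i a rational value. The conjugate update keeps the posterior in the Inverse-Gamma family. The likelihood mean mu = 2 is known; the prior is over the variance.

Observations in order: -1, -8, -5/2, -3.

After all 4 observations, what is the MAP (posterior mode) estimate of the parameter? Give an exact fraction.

obs 1: x=-1 → posterior Inverse-Gamma(15/2, 43/6)
obs 2: x=-8 → posterior Inverse-Gamma(8, 343/6)
obs 3: x=-5/2 → posterior Inverse-Gamma(17/2, 1615/24)
obs 4: x=-3 → posterior Inverse-Gamma(9, 1915/24)

383/48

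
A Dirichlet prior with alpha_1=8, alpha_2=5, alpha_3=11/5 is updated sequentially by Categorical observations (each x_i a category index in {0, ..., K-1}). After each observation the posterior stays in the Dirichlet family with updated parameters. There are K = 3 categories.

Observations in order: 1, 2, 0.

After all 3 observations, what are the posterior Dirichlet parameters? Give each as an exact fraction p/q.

alpha_1=9, alpha_2=6, alpha_3=16/5

obs 1: x=1 → posterior Dirichlet(8, 6, 11/5)
obs 2: x=2 → posterior Dirichlet(8, 6, 16/5)
obs 3: x=0 → posterior Dirichlet(9, 6, 16/5)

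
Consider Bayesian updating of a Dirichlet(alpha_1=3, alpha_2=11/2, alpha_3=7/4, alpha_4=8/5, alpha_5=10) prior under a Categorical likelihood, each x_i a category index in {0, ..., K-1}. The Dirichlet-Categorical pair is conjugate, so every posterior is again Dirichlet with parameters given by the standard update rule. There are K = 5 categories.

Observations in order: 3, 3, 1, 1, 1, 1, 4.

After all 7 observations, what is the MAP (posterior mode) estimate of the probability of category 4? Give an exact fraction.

200/477

obs 1: x=3 → posterior Dirichlet(3, 11/2, 7/4, 13/5, 10)
obs 2: x=3 → posterior Dirichlet(3, 11/2, 7/4, 18/5, 10)
obs 3: x=1 → posterior Dirichlet(3, 13/2, 7/4, 18/5, 10)
obs 4: x=1 → posterior Dirichlet(3, 15/2, 7/4, 18/5, 10)
obs 5: x=1 → posterior Dirichlet(3, 17/2, 7/4, 18/5, 10)
obs 6: x=1 → posterior Dirichlet(3, 19/2, 7/4, 18/5, 10)
obs 7: x=4 → posterior Dirichlet(3, 19/2, 7/4, 18/5, 11)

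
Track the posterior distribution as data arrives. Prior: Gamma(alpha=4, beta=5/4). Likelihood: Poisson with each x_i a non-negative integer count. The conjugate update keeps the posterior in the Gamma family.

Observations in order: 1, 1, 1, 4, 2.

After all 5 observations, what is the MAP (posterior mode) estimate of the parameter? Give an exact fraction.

obs 1: x=1 → posterior Gamma(5, 9/4)
obs 2: x=1 → posterior Gamma(6, 13/4)
obs 3: x=1 → posterior Gamma(7, 17/4)
obs 4: x=4 → posterior Gamma(11, 21/4)
obs 5: x=2 → posterior Gamma(13, 25/4)

48/25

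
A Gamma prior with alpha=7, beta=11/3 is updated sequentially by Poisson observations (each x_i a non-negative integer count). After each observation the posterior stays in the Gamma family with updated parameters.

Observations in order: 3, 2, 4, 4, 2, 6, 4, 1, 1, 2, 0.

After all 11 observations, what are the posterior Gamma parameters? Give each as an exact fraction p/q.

obs 1: x=3 → posterior Gamma(10, 14/3)
obs 2: x=2 → posterior Gamma(12, 17/3)
obs 3: x=4 → posterior Gamma(16, 20/3)
obs 4: x=4 → posterior Gamma(20, 23/3)
obs 5: x=2 → posterior Gamma(22, 26/3)
obs 6: x=6 → posterior Gamma(28, 29/3)
obs 7: x=4 → posterior Gamma(32, 32/3)
obs 8: x=1 → posterior Gamma(33, 35/3)
obs 9: x=1 → posterior Gamma(34, 38/3)
obs 10: x=2 → posterior Gamma(36, 41/3)
obs 11: x=0 → posterior Gamma(36, 44/3)

alpha=36, beta=44/3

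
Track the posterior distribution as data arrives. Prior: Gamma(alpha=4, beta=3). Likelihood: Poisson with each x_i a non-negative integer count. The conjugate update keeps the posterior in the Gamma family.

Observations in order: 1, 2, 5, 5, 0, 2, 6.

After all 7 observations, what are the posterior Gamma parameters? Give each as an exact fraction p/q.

alpha=25, beta=10

obs 1: x=1 → posterior Gamma(5, 4)
obs 2: x=2 → posterior Gamma(7, 5)
obs 3: x=5 → posterior Gamma(12, 6)
obs 4: x=5 → posterior Gamma(17, 7)
obs 5: x=0 → posterior Gamma(17, 8)
obs 6: x=2 → posterior Gamma(19, 9)
obs 7: x=6 → posterior Gamma(25, 10)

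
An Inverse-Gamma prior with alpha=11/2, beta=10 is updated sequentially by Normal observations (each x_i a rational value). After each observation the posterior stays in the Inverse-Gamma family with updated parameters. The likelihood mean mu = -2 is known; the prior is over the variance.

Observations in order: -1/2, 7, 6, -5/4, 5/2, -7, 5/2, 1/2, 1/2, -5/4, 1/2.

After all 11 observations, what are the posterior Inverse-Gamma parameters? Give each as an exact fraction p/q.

obs 1: x=-1/2 → posterior Inverse-Gamma(6, 89/8)
obs 2: x=7 → posterior Inverse-Gamma(13/2, 413/8)
obs 3: x=6 → posterior Inverse-Gamma(7, 669/8)
obs 4: x=-5/4 → posterior Inverse-Gamma(15/2, 2685/32)
obs 5: x=5/2 → posterior Inverse-Gamma(8, 3009/32)
obs 6: x=-7 → posterior Inverse-Gamma(17/2, 3409/32)
obs 7: x=5/2 → posterior Inverse-Gamma(9, 3733/32)
obs 8: x=1/2 → posterior Inverse-Gamma(19/2, 3833/32)
obs 9: x=1/2 → posterior Inverse-Gamma(10, 3933/32)
obs 10: x=-5/4 → posterior Inverse-Gamma(21/2, 1971/16)
obs 11: x=1/2 → posterior Inverse-Gamma(11, 2021/16)

alpha=11, beta=2021/16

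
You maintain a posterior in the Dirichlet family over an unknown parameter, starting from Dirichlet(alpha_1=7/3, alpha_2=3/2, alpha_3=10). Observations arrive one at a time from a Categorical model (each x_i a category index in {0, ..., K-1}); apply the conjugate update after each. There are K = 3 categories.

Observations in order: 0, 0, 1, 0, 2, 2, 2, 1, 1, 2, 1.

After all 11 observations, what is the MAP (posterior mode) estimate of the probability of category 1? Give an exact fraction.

obs 1: x=0 → posterior Dirichlet(10/3, 3/2, 10)
obs 2: x=0 → posterior Dirichlet(13/3, 3/2, 10)
obs 3: x=1 → posterior Dirichlet(13/3, 5/2, 10)
obs 4: x=0 → posterior Dirichlet(16/3, 5/2, 10)
obs 5: x=2 → posterior Dirichlet(16/3, 5/2, 11)
obs 6: x=2 → posterior Dirichlet(16/3, 5/2, 12)
obs 7: x=2 → posterior Dirichlet(16/3, 5/2, 13)
obs 8: x=1 → posterior Dirichlet(16/3, 7/2, 13)
obs 9: x=1 → posterior Dirichlet(16/3, 9/2, 13)
obs 10: x=2 → posterior Dirichlet(16/3, 9/2, 14)
obs 11: x=1 → posterior Dirichlet(16/3, 11/2, 14)

27/131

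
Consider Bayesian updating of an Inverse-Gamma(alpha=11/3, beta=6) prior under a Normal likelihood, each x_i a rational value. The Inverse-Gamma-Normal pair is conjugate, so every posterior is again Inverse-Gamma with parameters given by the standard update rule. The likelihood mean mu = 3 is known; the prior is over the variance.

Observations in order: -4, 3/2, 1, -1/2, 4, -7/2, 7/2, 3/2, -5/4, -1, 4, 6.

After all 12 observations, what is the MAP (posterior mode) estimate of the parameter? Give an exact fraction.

8127/1024

obs 1: x=-4 → posterior Inverse-Gamma(25/6, 61/2)
obs 2: x=3/2 → posterior Inverse-Gamma(14/3, 253/8)
obs 3: x=1 → posterior Inverse-Gamma(31/6, 269/8)
obs 4: x=-1/2 → posterior Inverse-Gamma(17/3, 159/4)
obs 5: x=4 → posterior Inverse-Gamma(37/6, 161/4)
obs 6: x=-7/2 → posterior Inverse-Gamma(20/3, 491/8)
obs 7: x=7/2 → posterior Inverse-Gamma(43/6, 123/2)
obs 8: x=3/2 → posterior Inverse-Gamma(23/3, 501/8)
obs 9: x=-5/4 → posterior Inverse-Gamma(49/6, 2293/32)
obs 10: x=-1 → posterior Inverse-Gamma(26/3, 2549/32)
obs 11: x=4 → posterior Inverse-Gamma(55/6, 2565/32)
obs 12: x=6 → posterior Inverse-Gamma(29/3, 2709/32)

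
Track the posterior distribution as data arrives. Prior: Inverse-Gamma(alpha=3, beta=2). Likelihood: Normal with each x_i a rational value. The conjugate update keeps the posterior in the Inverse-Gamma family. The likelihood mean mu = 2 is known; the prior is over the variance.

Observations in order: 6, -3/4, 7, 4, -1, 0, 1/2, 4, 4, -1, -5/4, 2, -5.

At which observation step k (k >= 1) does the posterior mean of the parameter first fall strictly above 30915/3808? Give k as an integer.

k = 13

obs 1: x=6 → posterior Inverse-Gamma(7/2, 10)
obs 2: x=-3/4 → posterior Inverse-Gamma(4, 441/32)
obs 3: x=7 → posterior Inverse-Gamma(9/2, 841/32)
obs 4: x=4 → posterior Inverse-Gamma(5, 905/32)
obs 5: x=-1 → posterior Inverse-Gamma(11/2, 1049/32)
obs 6: x=0 → posterior Inverse-Gamma(6, 1113/32)
obs 7: x=1/2 → posterior Inverse-Gamma(13/2, 1149/32)
obs 8: x=4 → posterior Inverse-Gamma(7, 1213/32)
obs 9: x=4 → posterior Inverse-Gamma(15/2, 1277/32)
obs 10: x=-1 → posterior Inverse-Gamma(8, 1421/32)
obs 11: x=-5/4 → posterior Inverse-Gamma(17/2, 795/16)
obs 12: x=2 → posterior Inverse-Gamma(9, 795/16)
obs 13: x=-5 → posterior Inverse-Gamma(19/2, 1187/16)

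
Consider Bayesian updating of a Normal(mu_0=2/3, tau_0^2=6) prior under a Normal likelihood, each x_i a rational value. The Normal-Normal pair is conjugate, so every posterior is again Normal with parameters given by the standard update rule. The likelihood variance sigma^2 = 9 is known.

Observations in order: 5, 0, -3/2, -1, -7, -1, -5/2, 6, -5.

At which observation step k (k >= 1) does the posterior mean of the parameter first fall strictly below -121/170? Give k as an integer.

k = 7

obs 1: x=5 → posterior Normal(12/5, 18/5)
obs 2: x=0 → posterior Normal(12/7, 18/7)
obs 3: x=-3/2 → posterior Normal(1, 2)
obs 4: x=-1 → posterior Normal(7/11, 18/11)
obs 5: x=-7 → posterior Normal(-7/13, 18/13)
obs 6: x=-1 → posterior Normal(-3/5, 6/5)
obs 7: x=-5/2 → posterior Normal(-14/17, 18/17)
obs 8: x=6 → posterior Normal(-2/19, 18/19)
obs 9: x=-5 → posterior Normal(-4/7, 6/7)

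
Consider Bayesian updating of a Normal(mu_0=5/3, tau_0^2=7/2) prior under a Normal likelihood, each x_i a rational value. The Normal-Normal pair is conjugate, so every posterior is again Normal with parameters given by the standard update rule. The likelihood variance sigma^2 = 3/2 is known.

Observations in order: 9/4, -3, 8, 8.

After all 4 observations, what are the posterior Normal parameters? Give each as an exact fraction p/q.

obs 1: x=9/4 → posterior Normal(83/40, 21/20)
obs 2: x=-3 → posterior Normal(-1/68, 21/34)
obs 3: x=8 → posterior Normal(223/96, 7/16)
obs 4: x=8 → posterior Normal(447/124, 21/62)

mu_0=447/124, tau_0^2=21/62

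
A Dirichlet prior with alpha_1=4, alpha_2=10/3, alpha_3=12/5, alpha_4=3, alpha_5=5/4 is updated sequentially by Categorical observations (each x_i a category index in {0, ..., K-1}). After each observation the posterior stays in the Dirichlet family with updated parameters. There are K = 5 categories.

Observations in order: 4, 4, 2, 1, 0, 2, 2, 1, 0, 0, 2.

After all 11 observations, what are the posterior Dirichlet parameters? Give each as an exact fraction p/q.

alpha_1=7, alpha_2=16/3, alpha_3=32/5, alpha_4=3, alpha_5=13/4

obs 1: x=4 → posterior Dirichlet(4, 10/3, 12/5, 3, 9/4)
obs 2: x=4 → posterior Dirichlet(4, 10/3, 12/5, 3, 13/4)
obs 3: x=2 → posterior Dirichlet(4, 10/3, 17/5, 3, 13/4)
obs 4: x=1 → posterior Dirichlet(4, 13/3, 17/5, 3, 13/4)
obs 5: x=0 → posterior Dirichlet(5, 13/3, 17/5, 3, 13/4)
obs 6: x=2 → posterior Dirichlet(5, 13/3, 22/5, 3, 13/4)
obs 7: x=2 → posterior Dirichlet(5, 13/3, 27/5, 3, 13/4)
obs 8: x=1 → posterior Dirichlet(5, 16/3, 27/5, 3, 13/4)
obs 9: x=0 → posterior Dirichlet(6, 16/3, 27/5, 3, 13/4)
obs 10: x=0 → posterior Dirichlet(7, 16/3, 27/5, 3, 13/4)
obs 11: x=2 → posterior Dirichlet(7, 16/3, 32/5, 3, 13/4)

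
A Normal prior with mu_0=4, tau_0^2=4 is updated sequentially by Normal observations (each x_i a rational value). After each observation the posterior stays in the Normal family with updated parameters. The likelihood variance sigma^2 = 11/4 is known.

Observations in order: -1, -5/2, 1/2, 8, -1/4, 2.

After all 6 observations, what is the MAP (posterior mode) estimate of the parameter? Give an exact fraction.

obs 1: x=-1 → posterior Normal(28/27, 44/27)
obs 2: x=-5/2 → posterior Normal(-12/43, 44/43)
obs 3: x=1/2 → posterior Normal(-4/59, 44/59)
obs 4: x=8 → posterior Normal(124/75, 44/75)
obs 5: x=-1/4 → posterior Normal(120/91, 44/91)
obs 6: x=2 → posterior Normal(152/107, 44/107)

152/107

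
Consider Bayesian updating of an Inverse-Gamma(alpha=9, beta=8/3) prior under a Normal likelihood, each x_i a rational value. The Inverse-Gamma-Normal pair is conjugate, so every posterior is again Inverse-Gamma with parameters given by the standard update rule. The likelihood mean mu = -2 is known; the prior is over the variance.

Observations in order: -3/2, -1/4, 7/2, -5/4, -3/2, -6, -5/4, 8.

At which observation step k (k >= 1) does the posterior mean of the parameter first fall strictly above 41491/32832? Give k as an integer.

k = 3

obs 1: x=-3/2 → posterior Inverse-Gamma(19/2, 67/24)
obs 2: x=-1/4 → posterior Inverse-Gamma(10, 415/96)
obs 3: x=7/2 → posterior Inverse-Gamma(21/2, 1867/96)
obs 4: x=-5/4 → posterior Inverse-Gamma(11, 947/48)
obs 5: x=-3/2 → posterior Inverse-Gamma(23/2, 953/48)
obs 6: x=-6 → posterior Inverse-Gamma(12, 1337/48)
obs 7: x=-5/4 → posterior Inverse-Gamma(25/2, 2701/96)
obs 8: x=8 → posterior Inverse-Gamma(13, 7501/96)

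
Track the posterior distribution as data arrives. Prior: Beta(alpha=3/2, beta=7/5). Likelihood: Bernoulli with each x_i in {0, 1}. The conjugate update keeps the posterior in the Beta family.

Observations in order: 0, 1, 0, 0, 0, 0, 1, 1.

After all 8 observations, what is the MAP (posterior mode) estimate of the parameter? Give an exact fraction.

35/89

obs 1: x=0 → posterior Beta(3/2, 12/5)
obs 2: x=1 → posterior Beta(5/2, 12/5)
obs 3: x=0 → posterior Beta(5/2, 17/5)
obs 4: x=0 → posterior Beta(5/2, 22/5)
obs 5: x=0 → posterior Beta(5/2, 27/5)
obs 6: x=0 → posterior Beta(5/2, 32/5)
obs 7: x=1 → posterior Beta(7/2, 32/5)
obs 8: x=1 → posterior Beta(9/2, 32/5)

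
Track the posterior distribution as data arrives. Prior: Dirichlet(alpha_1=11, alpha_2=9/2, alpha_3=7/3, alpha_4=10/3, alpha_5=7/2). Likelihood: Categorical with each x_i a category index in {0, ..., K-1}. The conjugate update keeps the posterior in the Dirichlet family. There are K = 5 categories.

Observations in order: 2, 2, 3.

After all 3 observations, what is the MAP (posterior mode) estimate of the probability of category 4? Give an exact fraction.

15/136

obs 1: x=2 → posterior Dirichlet(11, 9/2, 10/3, 10/3, 7/2)
obs 2: x=2 → posterior Dirichlet(11, 9/2, 13/3, 10/3, 7/2)
obs 3: x=3 → posterior Dirichlet(11, 9/2, 13/3, 13/3, 7/2)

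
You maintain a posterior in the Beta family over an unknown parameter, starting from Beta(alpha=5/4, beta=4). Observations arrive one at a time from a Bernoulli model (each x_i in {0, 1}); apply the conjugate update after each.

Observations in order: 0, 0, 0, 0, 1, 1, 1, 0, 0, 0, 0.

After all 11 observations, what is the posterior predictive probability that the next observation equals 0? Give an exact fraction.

obs 1: x=0 → posterior Beta(5/4, 5)
obs 2: x=0 → posterior Beta(5/4, 6)
obs 3: x=0 → posterior Beta(5/4, 7)
obs 4: x=0 → posterior Beta(5/4, 8)
obs 5: x=1 → posterior Beta(9/4, 8)
obs 6: x=1 → posterior Beta(13/4, 8)
obs 7: x=1 → posterior Beta(17/4, 8)
obs 8: x=0 → posterior Beta(17/4, 9)
obs 9: x=0 → posterior Beta(17/4, 10)
obs 10: x=0 → posterior Beta(17/4, 11)
obs 11: x=0 → posterior Beta(17/4, 12)

48/65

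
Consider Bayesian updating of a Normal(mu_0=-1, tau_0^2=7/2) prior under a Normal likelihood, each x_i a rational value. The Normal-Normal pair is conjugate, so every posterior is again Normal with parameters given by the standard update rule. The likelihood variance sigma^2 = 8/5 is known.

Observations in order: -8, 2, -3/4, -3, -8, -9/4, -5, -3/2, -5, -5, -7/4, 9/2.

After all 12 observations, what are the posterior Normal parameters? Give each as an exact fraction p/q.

mu_0=-4789/1744, tau_0^2=14/109

obs 1: x=-8 → posterior Normal(-296/51, 56/51)
obs 2: x=2 → posterior Normal(-113/43, 28/43)
obs 3: x=-3/4 → posterior Normal(-1009/484, 56/121)
obs 4: x=-3 → posterior Normal(-1429/624, 14/39)
obs 5: x=-8 → posterior Normal(-2549/764, 56/191)
obs 6: x=-9/4 → posterior Normal(-358/113, 28/113)
obs 7: x=-5 → posterior Normal(-99/29, 56/261)
obs 8: x=-3/2 → posterior Normal(-51/16, 7/37)
obs 9: x=-5 → posterior Normal(-2237/662, 56/331)
obs 10: x=-5 → posterior Normal(-2587/732, 28/183)
obs 11: x=-7/4 → posterior Normal(-5419/1604, 56/401)
obs 12: x=9/2 → posterior Normal(-4789/1744, 14/109)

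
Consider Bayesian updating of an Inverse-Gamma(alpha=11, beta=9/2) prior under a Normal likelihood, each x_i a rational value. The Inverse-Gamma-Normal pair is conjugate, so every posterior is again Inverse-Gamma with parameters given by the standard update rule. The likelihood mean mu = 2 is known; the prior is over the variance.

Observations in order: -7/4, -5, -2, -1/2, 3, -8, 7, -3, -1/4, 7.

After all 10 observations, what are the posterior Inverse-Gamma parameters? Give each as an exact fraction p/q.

alpha=16, beta=2203/16

obs 1: x=-7/4 → posterior Inverse-Gamma(23/2, 369/32)
obs 2: x=-5 → posterior Inverse-Gamma(12, 1153/32)
obs 3: x=-2 → posterior Inverse-Gamma(25/2, 1409/32)
obs 4: x=-1/2 → posterior Inverse-Gamma(13, 1509/32)
obs 5: x=3 → posterior Inverse-Gamma(27/2, 1525/32)
obs 6: x=-8 → posterior Inverse-Gamma(14, 3125/32)
obs 7: x=7 → posterior Inverse-Gamma(29/2, 3525/32)
obs 8: x=-3 → posterior Inverse-Gamma(15, 3925/32)
obs 9: x=-1/4 → posterior Inverse-Gamma(31/2, 2003/16)
obs 10: x=7 → posterior Inverse-Gamma(16, 2203/16)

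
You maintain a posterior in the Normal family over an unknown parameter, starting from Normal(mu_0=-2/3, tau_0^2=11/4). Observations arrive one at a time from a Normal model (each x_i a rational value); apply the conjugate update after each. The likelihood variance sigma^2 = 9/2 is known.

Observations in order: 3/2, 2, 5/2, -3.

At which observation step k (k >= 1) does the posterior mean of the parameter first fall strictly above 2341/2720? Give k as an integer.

obs 1: x=3/2 → posterior Normal(9/58, 99/58)
obs 2: x=2 → posterior Normal(53/80, 99/80)
obs 3: x=5/2 → posterior Normal(18/17, 33/34)
obs 4: x=-3 → posterior Normal(21/62, 99/124)

k = 3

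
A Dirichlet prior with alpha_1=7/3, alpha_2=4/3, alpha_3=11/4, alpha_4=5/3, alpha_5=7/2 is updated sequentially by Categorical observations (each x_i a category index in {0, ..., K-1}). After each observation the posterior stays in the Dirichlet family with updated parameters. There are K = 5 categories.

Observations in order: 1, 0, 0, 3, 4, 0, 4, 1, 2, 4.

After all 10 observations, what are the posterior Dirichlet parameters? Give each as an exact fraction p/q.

obs 1: x=1 → posterior Dirichlet(7/3, 7/3, 11/4, 5/3, 7/2)
obs 2: x=0 → posterior Dirichlet(10/3, 7/3, 11/4, 5/3, 7/2)
obs 3: x=0 → posterior Dirichlet(13/3, 7/3, 11/4, 5/3, 7/2)
obs 4: x=3 → posterior Dirichlet(13/3, 7/3, 11/4, 8/3, 7/2)
obs 5: x=4 → posterior Dirichlet(13/3, 7/3, 11/4, 8/3, 9/2)
obs 6: x=0 → posterior Dirichlet(16/3, 7/3, 11/4, 8/3, 9/2)
obs 7: x=4 → posterior Dirichlet(16/3, 7/3, 11/4, 8/3, 11/2)
obs 8: x=1 → posterior Dirichlet(16/3, 10/3, 11/4, 8/3, 11/2)
obs 9: x=2 → posterior Dirichlet(16/3, 10/3, 15/4, 8/3, 11/2)
obs 10: x=4 → posterior Dirichlet(16/3, 10/3, 15/4, 8/3, 13/2)

alpha_1=16/3, alpha_2=10/3, alpha_3=15/4, alpha_4=8/3, alpha_5=13/2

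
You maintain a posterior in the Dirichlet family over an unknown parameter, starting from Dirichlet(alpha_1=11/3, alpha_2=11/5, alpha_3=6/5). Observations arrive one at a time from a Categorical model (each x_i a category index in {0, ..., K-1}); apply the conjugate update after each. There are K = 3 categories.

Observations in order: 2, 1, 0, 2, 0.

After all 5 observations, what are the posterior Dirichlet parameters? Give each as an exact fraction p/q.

obs 1: x=2 → posterior Dirichlet(11/3, 11/5, 11/5)
obs 2: x=1 → posterior Dirichlet(11/3, 16/5, 11/5)
obs 3: x=0 → posterior Dirichlet(14/3, 16/5, 11/5)
obs 4: x=2 → posterior Dirichlet(14/3, 16/5, 16/5)
obs 5: x=0 → posterior Dirichlet(17/3, 16/5, 16/5)

alpha_1=17/3, alpha_2=16/5, alpha_3=16/5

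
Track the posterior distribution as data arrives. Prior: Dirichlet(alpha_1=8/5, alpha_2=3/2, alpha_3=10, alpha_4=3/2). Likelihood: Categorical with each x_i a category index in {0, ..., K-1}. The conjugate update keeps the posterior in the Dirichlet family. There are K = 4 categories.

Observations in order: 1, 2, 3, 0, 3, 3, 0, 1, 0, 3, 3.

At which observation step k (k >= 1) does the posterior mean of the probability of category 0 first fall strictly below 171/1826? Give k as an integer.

k = 3

obs 1: x=1 → posterior Dirichlet(8/5, 5/2, 10, 3/2)
obs 2: x=2 → posterior Dirichlet(8/5, 5/2, 11, 3/2)
obs 3: x=3 → posterior Dirichlet(8/5, 5/2, 11, 5/2)
obs 4: x=0 → posterior Dirichlet(13/5, 5/2, 11, 5/2)
obs 5: x=3 → posterior Dirichlet(13/5, 5/2, 11, 7/2)
obs 6: x=3 → posterior Dirichlet(13/5, 5/2, 11, 9/2)
obs 7: x=0 → posterior Dirichlet(18/5, 5/2, 11, 9/2)
obs 8: x=1 → posterior Dirichlet(18/5, 7/2, 11, 9/2)
obs 9: x=0 → posterior Dirichlet(23/5, 7/2, 11, 9/2)
obs 10: x=3 → posterior Dirichlet(23/5, 7/2, 11, 11/2)
obs 11: x=3 → posterior Dirichlet(23/5, 7/2, 11, 13/2)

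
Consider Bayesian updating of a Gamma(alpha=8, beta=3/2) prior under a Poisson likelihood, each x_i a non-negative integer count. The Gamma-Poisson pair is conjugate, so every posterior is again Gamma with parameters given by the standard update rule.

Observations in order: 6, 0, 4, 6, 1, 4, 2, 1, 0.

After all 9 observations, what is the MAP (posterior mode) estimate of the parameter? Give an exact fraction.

obs 1: x=6 → posterior Gamma(14, 5/2)
obs 2: x=0 → posterior Gamma(14, 7/2)
obs 3: x=4 → posterior Gamma(18, 9/2)
obs 4: x=6 → posterior Gamma(24, 11/2)
obs 5: x=1 → posterior Gamma(25, 13/2)
obs 6: x=4 → posterior Gamma(29, 15/2)
obs 7: x=2 → posterior Gamma(31, 17/2)
obs 8: x=1 → posterior Gamma(32, 19/2)
obs 9: x=0 → posterior Gamma(32, 21/2)

62/21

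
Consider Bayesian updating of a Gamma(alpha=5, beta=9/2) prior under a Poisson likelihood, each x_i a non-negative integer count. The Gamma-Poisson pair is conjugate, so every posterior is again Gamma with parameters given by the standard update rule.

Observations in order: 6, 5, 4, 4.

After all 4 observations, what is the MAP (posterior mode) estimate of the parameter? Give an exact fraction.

obs 1: x=6 → posterior Gamma(11, 11/2)
obs 2: x=5 → posterior Gamma(16, 13/2)
obs 3: x=4 → posterior Gamma(20, 15/2)
obs 4: x=4 → posterior Gamma(24, 17/2)

46/17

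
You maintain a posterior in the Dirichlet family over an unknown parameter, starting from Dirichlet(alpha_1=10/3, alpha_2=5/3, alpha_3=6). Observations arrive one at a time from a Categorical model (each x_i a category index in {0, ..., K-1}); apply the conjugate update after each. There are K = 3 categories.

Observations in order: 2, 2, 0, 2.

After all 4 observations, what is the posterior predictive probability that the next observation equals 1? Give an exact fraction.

1/9

obs 1: x=2 → posterior Dirichlet(10/3, 5/3, 7)
obs 2: x=2 → posterior Dirichlet(10/3, 5/3, 8)
obs 3: x=0 → posterior Dirichlet(13/3, 5/3, 8)
obs 4: x=2 → posterior Dirichlet(13/3, 5/3, 9)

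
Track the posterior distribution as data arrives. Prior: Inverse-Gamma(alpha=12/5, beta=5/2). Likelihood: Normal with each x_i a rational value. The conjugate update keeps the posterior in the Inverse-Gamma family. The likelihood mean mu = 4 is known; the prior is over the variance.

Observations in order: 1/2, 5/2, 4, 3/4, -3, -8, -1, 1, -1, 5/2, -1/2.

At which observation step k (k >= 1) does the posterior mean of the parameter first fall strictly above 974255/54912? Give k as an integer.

k = 6

obs 1: x=1/2 → posterior Inverse-Gamma(29/10, 69/8)
obs 2: x=5/2 → posterior Inverse-Gamma(17/5, 39/4)
obs 3: x=4 → posterior Inverse-Gamma(39/10, 39/4)
obs 4: x=3/4 → posterior Inverse-Gamma(22/5, 481/32)
obs 5: x=-3 → posterior Inverse-Gamma(49/10, 1265/32)
obs 6: x=-8 → posterior Inverse-Gamma(27/5, 3569/32)
obs 7: x=-1 → posterior Inverse-Gamma(59/10, 3969/32)
obs 8: x=1 → posterior Inverse-Gamma(32/5, 4113/32)
obs 9: x=-1 → posterior Inverse-Gamma(69/10, 4513/32)
obs 10: x=5/2 → posterior Inverse-Gamma(37/5, 4549/32)
obs 11: x=-1/2 → posterior Inverse-Gamma(79/10, 4873/32)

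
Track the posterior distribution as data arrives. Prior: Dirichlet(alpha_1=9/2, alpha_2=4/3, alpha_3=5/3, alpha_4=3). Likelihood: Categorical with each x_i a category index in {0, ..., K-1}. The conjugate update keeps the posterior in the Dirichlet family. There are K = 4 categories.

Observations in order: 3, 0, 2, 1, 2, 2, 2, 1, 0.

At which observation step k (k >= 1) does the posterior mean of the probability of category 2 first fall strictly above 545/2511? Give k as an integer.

obs 1: x=3 → posterior Dirichlet(9/2, 4/3, 5/3, 4)
obs 2: x=0 → posterior Dirichlet(11/2, 4/3, 5/3, 4)
obs 3: x=2 → posterior Dirichlet(11/2, 4/3, 8/3, 4)
obs 4: x=1 → posterior Dirichlet(11/2, 7/3, 8/3, 4)
obs 5: x=2 → posterior Dirichlet(11/2, 7/3, 11/3, 4)
obs 6: x=2 → posterior Dirichlet(11/2, 7/3, 14/3, 4)
obs 7: x=2 → posterior Dirichlet(11/2, 7/3, 17/3, 4)
obs 8: x=1 → posterior Dirichlet(11/2, 10/3, 17/3, 4)
obs 9: x=0 → posterior Dirichlet(13/2, 10/3, 17/3, 4)

k = 5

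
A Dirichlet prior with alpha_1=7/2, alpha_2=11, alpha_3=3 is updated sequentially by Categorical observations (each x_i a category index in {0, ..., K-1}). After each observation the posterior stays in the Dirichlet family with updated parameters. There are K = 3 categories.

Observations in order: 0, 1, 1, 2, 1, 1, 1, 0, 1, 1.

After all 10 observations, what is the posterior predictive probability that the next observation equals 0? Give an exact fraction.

1/5

obs 1: x=0 → posterior Dirichlet(9/2, 11, 3)
obs 2: x=1 → posterior Dirichlet(9/2, 12, 3)
obs 3: x=1 → posterior Dirichlet(9/2, 13, 3)
obs 4: x=2 → posterior Dirichlet(9/2, 13, 4)
obs 5: x=1 → posterior Dirichlet(9/2, 14, 4)
obs 6: x=1 → posterior Dirichlet(9/2, 15, 4)
obs 7: x=1 → posterior Dirichlet(9/2, 16, 4)
obs 8: x=0 → posterior Dirichlet(11/2, 16, 4)
obs 9: x=1 → posterior Dirichlet(11/2, 17, 4)
obs 10: x=1 → posterior Dirichlet(11/2, 18, 4)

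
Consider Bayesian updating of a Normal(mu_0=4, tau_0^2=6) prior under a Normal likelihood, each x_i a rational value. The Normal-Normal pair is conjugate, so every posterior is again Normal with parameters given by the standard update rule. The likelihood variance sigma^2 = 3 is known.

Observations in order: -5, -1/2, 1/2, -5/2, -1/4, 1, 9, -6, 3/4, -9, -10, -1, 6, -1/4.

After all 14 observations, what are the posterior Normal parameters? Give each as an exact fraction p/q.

mu_0=-61/58, tau_0^2=6/29

obs 1: x=-5 → posterior Normal(-2, 2)
obs 2: x=-1/2 → posterior Normal(-7/5, 6/5)
obs 3: x=1/2 → posterior Normal(-6/7, 6/7)
obs 4: x=-5/2 → posterior Normal(-11/9, 2/3)
obs 5: x=-1/4 → posterior Normal(-23/22, 6/11)
obs 6: x=1 → posterior Normal(-19/26, 6/13)
obs 7: x=9 → posterior Normal(17/30, 2/5)
obs 8: x=-6 → posterior Normal(-7/34, 6/17)
obs 9: x=3/4 → posterior Normal(-2/19, 6/19)
obs 10: x=-9 → posterior Normal(-20/21, 2/7)
obs 11: x=-10 → posterior Normal(-40/23, 6/23)
obs 12: x=-1 → posterior Normal(-42/25, 6/25)
obs 13: x=6 → posterior Normal(-10/9, 2/9)
obs 14: x=-1/4 → posterior Normal(-61/58, 6/29)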